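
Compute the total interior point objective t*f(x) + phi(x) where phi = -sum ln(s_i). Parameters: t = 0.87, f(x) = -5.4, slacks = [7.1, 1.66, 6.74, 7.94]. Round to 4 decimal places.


Step 1: Compute log-barrier.
ln values: [1.9601, 0.5068, 1.9081, 2.0719]
phi = -(1.9601 + 0.5068 + 1.9081 + 2.0719) = -6.4469
Step 2: Compute augmented objective.
t*f(x) = 0.87*-5.4 = -4.698
Total = -4.698 - 6.4469 = -11.1449


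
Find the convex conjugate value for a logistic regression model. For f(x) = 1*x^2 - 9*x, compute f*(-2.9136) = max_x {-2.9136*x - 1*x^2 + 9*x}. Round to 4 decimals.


f*(y) = sup_x {y*x - a*x^2 - b*x} = sup_x {(y-b)*x - a*x^2}
FOC: (y - b) - 2a*x = 0 => x* = (y - b)/(2a)
x* = (-2.9136 + 9)/(2*1) = 3.0432
f*(-2.9136) = (y-b)^2/(4a) = (-2.9136 + 9)^2/(4*1)
= 37.0443/4 = 9.2611


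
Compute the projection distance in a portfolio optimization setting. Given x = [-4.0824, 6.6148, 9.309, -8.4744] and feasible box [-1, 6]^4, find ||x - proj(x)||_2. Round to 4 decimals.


Project each component onto [-1, 6].
clip(-4.0824) = -1.0, clip(6.6148) = 6.0, clip(9.309) = 6.0, clip(-8.4744) = -1.0
Projection = [-1.0, 6.0, 6.0, -1.0]
Squared diffs: [9.5012, 0.378, 10.9495, 55.8667]
Distance = sqrt(76.6954) = 8.7576


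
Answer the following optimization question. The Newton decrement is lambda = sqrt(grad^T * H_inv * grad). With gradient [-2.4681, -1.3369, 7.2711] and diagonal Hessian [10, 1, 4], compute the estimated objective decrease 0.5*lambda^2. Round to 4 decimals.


Step 1: H is diagonal, so H^(-1) * g = [-0.2468, -1.3369, 1.8178].
Step 2: g^T H^(-1) g = sum_i g_i^2 / H_ii
  = (-2.4681)^2/10 + (-1.3369)^2/1 + (7.2711)^2/4
  = 0.6092 + 1.7873 + 13.2172 = 15.6137
Step 3: Objective decrease = 0.5 * g^T H^(-1) g = 7.8068


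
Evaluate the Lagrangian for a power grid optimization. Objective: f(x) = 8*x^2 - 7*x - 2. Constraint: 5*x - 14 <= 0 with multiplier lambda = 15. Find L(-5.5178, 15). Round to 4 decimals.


Step 1: Evaluate f(x).
f(-5.5178) = 8*(-5.5178)^2 - 7*(-5.5178) - 2 = 280.1935
Step 2: Evaluate g(x).
g(-5.5178) = 5*-5.5178 - 14 = -41.589
Step 3: Compute Lagrangian.
L = 280.1935 + 15*-41.589 = -343.6415


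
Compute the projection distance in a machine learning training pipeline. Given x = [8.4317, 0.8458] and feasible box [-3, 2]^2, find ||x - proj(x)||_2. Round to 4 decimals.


Project each component onto [-3, 2].
clip(8.4317) = 2.0, clip(0.8458) = 0.8458
Projection = [2.0, 0.8458]
Squared diffs: [41.3668, 0.0]
Distance = sqrt(41.3668) = 6.4317


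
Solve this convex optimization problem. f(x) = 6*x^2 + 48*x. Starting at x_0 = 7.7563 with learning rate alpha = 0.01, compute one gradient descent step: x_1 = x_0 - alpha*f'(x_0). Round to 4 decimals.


We compute the gradient at x_0 and apply the update.
f'(x) = 12*x + 48
f'(7.7563) = 12*7.7563 + 48 = 141.0756
x_1 = 7.7563 - 0.01*141.0756 = 6.3455


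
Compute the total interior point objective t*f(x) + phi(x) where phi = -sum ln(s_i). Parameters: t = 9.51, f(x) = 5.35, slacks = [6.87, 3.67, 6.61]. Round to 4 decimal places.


Step 1: Compute log-barrier.
ln values: [1.9272, 1.3002, 1.8886]
phi = -(1.9272 + 1.3002 + 1.8886) = -5.1159
Step 2: Compute augmented objective.
t*f(x) = 9.51*5.35 = 50.8785
Total = 50.8785 - 5.1159 = 45.7626


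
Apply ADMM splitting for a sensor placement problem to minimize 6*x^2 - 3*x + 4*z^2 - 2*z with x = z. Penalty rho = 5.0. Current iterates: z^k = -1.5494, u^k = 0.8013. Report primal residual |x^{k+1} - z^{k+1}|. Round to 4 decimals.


ADMM iteration with rho = 5.0, z^k = -1.5494, u^k = 0.8013
Step 1: x-update.
Minimize 6*x^2 - 3*x + (5.0/2)*(x + 1.5494 + 0.8013)^2
FOC: (2*6 + 5.0)*x = 3 + 5.0*(-1.5494 - 0.8013)
x^{k+1} = -0.5149
Step 2: z-update.
Minimize 4*z^2 - 2*z + (5.0/2)*(-0.5149 - z + 0.8013)^2
FOC: (2*4 + 5.0)*z = 2 + 5.0*(-0.5149 + 0.8013)
z^{k+1} = 0.264
Step 3: u-update.
u^{k+1} = 0.8013 - 0.5149 - 0.264 = 0.0224
Step 4: Primal residual = |-0.5149 - 0.264| = 0.7789


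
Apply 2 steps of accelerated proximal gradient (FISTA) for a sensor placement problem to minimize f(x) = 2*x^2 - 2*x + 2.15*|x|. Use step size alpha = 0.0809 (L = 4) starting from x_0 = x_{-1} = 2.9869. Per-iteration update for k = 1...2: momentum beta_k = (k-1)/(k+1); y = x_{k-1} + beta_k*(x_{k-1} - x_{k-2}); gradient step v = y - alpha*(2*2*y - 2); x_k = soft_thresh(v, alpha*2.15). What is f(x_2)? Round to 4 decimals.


FISTA on f(x) = 2*x^2 - 2*x + 2.15*|x|
L = 4, alpha = 0.0809
Iteration 1: beta = 0.0, y = 2.9869 + 0.0*(2.9869 - 2.9869) = 2.9869
  grad(y) = 9.9476, v = y - alpha*grad = 2.1821
  prox(v) = soft_thresh(2.1821, 0.1739) = 2.0082
Iteration 2: beta = 0.3333, y = 2.0082 + 0.3333*(2.0082 - 2.9869) = 1.682
  grad(y) = 4.7279, v = y - alpha*grad = 1.2995
  prox(v) = soft_thresh(1.2995, 0.1739) = 1.1256
f(x_2) = 2*1.1256^2 - 2*1.1256 + 2.15*|1.1256| = 2.7026


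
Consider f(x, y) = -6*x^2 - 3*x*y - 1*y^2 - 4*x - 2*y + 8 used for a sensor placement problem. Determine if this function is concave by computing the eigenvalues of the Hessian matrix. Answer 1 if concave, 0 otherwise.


The Hessian of f(x,y) = -6*x^2 - 3*x*y - 1*y^2 - 4*x - 2*y + 8 is:
H = [[-12, -3], [-3, -2]]
Trace = -12 - 2 = -14
Determinant = -12*-2 - (-3)^2 = 15
Discriminant = (-14)^2 - 4*15 = 136.0
Eigenvalues: lambda_1 = -12.831, lambda_2 = -1.169
The function is concave.

1


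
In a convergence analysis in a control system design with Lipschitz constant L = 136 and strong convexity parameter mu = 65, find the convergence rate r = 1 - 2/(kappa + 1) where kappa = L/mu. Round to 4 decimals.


Step 1: Compute the condition number.
kappa = L/mu = 136/65 = 2.0923
Step 2: Compute the convergence rate.
r = 1 - 2/(kappa + 1) = 1 - 2*mu/(L + mu) = (L - mu)/(L + mu) = 71/201 = 0.3532


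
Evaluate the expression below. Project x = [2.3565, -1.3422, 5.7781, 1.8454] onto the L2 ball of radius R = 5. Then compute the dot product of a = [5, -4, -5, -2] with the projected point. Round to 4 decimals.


Step 1: Compute ||x|| (intermediates to 6 decimals).
||x|| = sqrt(2.3565^2 + (-1.3422)^2 + 5.7781^2 + 1.8454^2) = 6.644286
Step 2: Project.
Since ||x|| > R, scale = R/||x|| = 5/6.644286 = 0.752526, proj(x) = scale * x
proj(x) = [1.773328, -1.01004, 4.34817, 1.388711]
Step 3: Dot product.
a^T * proj(x) = 5*1.773328 - 4*(-1.01004) - 5*4.34817 - 2*1.388711 = -11.6115


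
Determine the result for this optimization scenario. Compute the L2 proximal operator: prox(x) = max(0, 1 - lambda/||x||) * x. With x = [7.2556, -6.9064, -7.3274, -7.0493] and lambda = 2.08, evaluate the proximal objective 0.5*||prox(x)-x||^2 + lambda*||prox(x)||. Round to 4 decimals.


Step 1: Compute ||x||.
||x|| = 14.2732
Step 2: Compute scaling factor.
scale = max(0, 1 - 2.08/14.2732) = 0.8543
Step 3: prox(x) = [6.1983, -5.8999, -6.2596, -6.022]
||prox(x)|| = 12.1932
Step 4: Proximal objective.
0.5*||prox-x||^2 = 2.1632
lambda*||prox|| = 25.3619
Total = 27.5251


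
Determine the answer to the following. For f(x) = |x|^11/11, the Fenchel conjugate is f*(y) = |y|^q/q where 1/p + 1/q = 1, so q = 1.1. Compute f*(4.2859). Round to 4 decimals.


The conjugate exponent q satisfies 1/p + 1/q = 1.
p = 11, so q = 11/(11 - 1) = 1.1
|y|^q = 4.2859^1.1 = 4.9573
f*(4.2859) = 4.9573 / 1.1 = 4.5066


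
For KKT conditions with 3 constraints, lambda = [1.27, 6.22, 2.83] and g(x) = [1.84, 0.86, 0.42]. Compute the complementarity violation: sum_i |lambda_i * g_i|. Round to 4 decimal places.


KKT complementary slackness check:
lambda_1 * g_1 = 1.27 * 1.84 = 2.3368
lambda_2 * g_2 = 6.22 * 0.86 = 5.3492
lambda_3 * g_3 = 2.83 * 0.42 = 1.1886
Total violation = 2.3368 + 5.3492 + 1.1886 = 8.8746


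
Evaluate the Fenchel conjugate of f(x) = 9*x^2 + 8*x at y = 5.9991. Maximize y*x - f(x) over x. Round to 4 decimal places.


f*(y) = sup_x {y*x - a*x^2 - b*x} = sup_x {(y-b)*x - a*x^2}
FOC: (y - b) - 2a*x = 0 => x* = (y - b)/(2a)
x* = (5.9991 - 8)/(2*9) = -0.1112
f*(5.9991) = (y-b)^2/(4a) = (5.9991 - 8)^2/(4*9)
= 4.0036/36 = 0.1112


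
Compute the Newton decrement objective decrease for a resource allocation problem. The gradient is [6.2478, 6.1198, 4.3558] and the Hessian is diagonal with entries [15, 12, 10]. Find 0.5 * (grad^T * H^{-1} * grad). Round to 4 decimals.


Step 1: H is diagonal, so H^(-1) * g = [0.4165, 0.51, 0.4356].
Step 2: g^T H^(-1) g = sum_i g_i^2 / H_ii
  = (6.2478)^2/15 + (6.1198)^2/12 + (4.3558)^2/10
  = 2.6023 + 3.121 + 1.8973 = 7.6206
Step 3: Objective decrease = 0.5 * g^T H^(-1) g = 3.8103


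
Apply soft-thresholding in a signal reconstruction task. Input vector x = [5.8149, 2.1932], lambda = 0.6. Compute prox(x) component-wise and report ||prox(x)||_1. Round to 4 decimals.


Soft-thresholding with lambda = 0.6:
prox(5.8149) = sign(5.8149)*max(|5.8149| - 0.6, 0) = 5.2149
prox(2.1932) = sign(2.1932)*max(|2.1932| - 0.6, 0) = 1.5932
prox(x) = [5.2149, 1.5932]
||prox(x)||_1 = 5.2149 + 1.5932 = 6.8081


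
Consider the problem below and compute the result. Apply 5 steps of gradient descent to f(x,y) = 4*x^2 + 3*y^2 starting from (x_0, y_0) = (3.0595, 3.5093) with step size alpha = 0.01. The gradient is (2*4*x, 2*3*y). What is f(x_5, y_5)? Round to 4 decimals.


Gradient descent on f(x,y) = 4*x^2 + 3*y^2.
Starting point: (3.0595, 3.5093), alpha = 0.01
Step 1: grad_x = 2*4*3.0595 = 24.476, grad_y = 2*3*3.5093 = 21.0558
  x_1 = 3.0595 - 0.01*24.476 = 2.8147
  y_1 = 3.5093 - 0.01*21.0558 = 3.2987
Step 2: grad_x = 2*4*2.8147 = 22.5179, grad_y = 2*3*3.2987 = 19.7925
  x_2 = 2.8147 - 0.01*22.5179 = 2.5896
  y_2 = 3.2987 - 0.01*19.7925 = 3.1008
Step 3: grad_x = 2*4*2.5896 = 20.7165, grad_y = 2*3*3.1008 = 18.6049
  x_3 = 2.5896 - 0.01*20.7165 = 2.3824
  y_3 = 3.1008 - 0.01*18.6049 = 2.9148
Step 4: grad_x = 2*4*2.3824 = 19.0592, grad_y = 2*3*2.9148 = 17.4886
  x_4 = 2.3824 - 0.01*19.0592 = 2.1918
  y_4 = 2.9148 - 0.01*17.4886 = 2.7399
Step 5: grad_x = 2*4*2.1918 = 17.5344, grad_y = 2*3*2.7399 = 16.4393
  x_5 = 2.1918 - 0.01*17.5344 = 2.0165
  y_5 = 2.7399 - 0.01*16.4393 = 2.5755
f(2.0165, 2.5755) = 4*2.0165^2 + 3*2.5755^2 = 36.1639


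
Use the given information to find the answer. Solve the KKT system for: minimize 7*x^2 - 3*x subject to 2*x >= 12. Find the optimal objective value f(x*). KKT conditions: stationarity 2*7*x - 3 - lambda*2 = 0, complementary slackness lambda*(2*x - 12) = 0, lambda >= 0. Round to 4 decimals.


Step 1: Try lambda = 0 (constraint inactive).
x_unc = 3/(2*7) = 0.2143
Check: 2*0.2143 = 0.4286 < 12 -- violated!
Step 2: Constraint must be active: 2*x = 12
x* = 12/2 = 6.0
lambda = (2*7*6.0 - 3)/2 = 40.5
Step 3: Compute optimal value.
f(x*) = 7*6.0^2 - 3*6.0 = 234.0


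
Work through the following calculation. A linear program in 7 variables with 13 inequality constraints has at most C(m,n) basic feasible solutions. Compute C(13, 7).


Each vertex corresponds to some choice of n active constraints out of m, so the number of vertices is at most C(m, n) = m! / (n!(m-n)!).
m = 13, n = 7
Numerator: 13 * 12 * 11 * 10 * 9 * 8 * 7
Denominator: 7! = 5040
C(13, 7) = 1716


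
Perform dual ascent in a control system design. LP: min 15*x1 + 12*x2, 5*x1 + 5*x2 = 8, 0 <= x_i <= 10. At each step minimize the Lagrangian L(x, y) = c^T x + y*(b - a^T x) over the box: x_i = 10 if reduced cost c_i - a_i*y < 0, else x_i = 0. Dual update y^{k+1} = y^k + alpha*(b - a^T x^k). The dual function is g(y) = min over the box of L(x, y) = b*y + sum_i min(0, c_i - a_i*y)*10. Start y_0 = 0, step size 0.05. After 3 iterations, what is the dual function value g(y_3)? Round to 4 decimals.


Dual ascent for LP: min 15*x1 + 12*x2, 5*x1 + 5*x2 = 8, 0 <= x_i <= 10
Step 1: y^k = 0.0, reduced costs: (15.0, 12.0)
  x^k = (0.0, 0.0), subgradient = b - a^T x = 8.0
  y^{k+1} = 0.0 + 0.05*8.0 = 0.4
Step 2: y^k = 0.4, reduced costs: (13.0, 10.0)
  x^k = (0.0, 0.0), subgradient = b - a^T x = 8.0
  y^{k+1} = 0.4 + 0.05*8.0 = 0.8
Step 3: y^k = 0.8, reduced costs: (11.0, 8.0)
  x^k = (0.0, 0.0), subgradient = b - a^T x = 8.0
  y^{k+1} = 0.8 + 0.05*8.0 = 1.2
Dual objective at y_3 = 1.2: reduced costs (9.0, 6.0), box minimizer x = (0.0, 0.0)
g(y_3) = b*y + (c1 - a1*y)*x1 + (c2 - a2*y)*x2 = 8*1.2 + 9.0*0.0 + 6.0*0.0 = 9.6 + 0.0 + 0.0 = 9.6


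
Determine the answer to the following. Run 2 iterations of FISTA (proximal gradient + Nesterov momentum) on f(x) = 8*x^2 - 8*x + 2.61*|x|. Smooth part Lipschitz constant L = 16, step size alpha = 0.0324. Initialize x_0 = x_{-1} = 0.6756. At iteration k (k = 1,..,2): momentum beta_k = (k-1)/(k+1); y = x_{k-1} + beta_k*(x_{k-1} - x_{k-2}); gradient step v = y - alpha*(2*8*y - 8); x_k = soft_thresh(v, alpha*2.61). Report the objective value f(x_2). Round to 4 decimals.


FISTA on f(x) = 8*x^2 - 8*x + 2.61*|x|
L = 16, alpha = 0.0324
Iteration 1: beta = 0.0, y = 0.6756 + 0.0*(0.6756 - 0.6756) = 0.6756
  grad(y) = 2.8096, v = y - alpha*grad = 0.5846
  prox(v) = soft_thresh(0.5846, 0.0846) = 0.5
Iteration 2: beta = 0.3333, y = 0.5 + 0.3333*(0.5 - 0.6756) = 0.4415
  grad(y) = -0.9364, v = y - alpha*grad = 0.4718
  prox(v) = soft_thresh(0.4718, 0.0846) = 0.3872
f(x_2) = 8*0.3872^2 - 8*0.3872 + 2.61*|0.3872| = -0.8876


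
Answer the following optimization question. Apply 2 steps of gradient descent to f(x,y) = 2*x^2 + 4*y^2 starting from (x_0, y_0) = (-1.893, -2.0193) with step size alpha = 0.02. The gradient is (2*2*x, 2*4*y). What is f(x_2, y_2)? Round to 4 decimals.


Gradient descent on f(x,y) = 2*x^2 + 4*y^2.
Starting point: (-1.893, -2.0193), alpha = 0.02
Step 1: grad_x = 2*2*-1.893 = -7.572, grad_y = 2*4*-2.0193 = -16.1544
  x_1 = -1.893 - 0.02*-7.572 = -1.7416
  y_1 = -2.0193 - 0.02*-16.1544 = -1.6962
Step 2: grad_x = 2*2*-1.7416 = -6.9662, grad_y = 2*4*-1.6962 = -13.5697
  x_2 = -1.7416 - 0.02*-6.9662 = -1.6022
  y_2 = -1.6962 - 0.02*-13.5697 = -1.4248
f(-1.6022, -1.4248) = 2*(-1.6022)^2 + 4*(-1.4248)^2 = 13.2547


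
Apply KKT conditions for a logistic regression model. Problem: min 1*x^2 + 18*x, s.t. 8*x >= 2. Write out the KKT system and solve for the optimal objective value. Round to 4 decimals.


Step 1: Try lambda = 0 (constraint inactive).
x_unc = -18/(2*1) = -9.0
Check: 8*-9.0 = -72.0 < 2 -- violated!
Step 2: Constraint must be active: 8*x = 2
x* = 2/8 = 0.25
lambda = (2*1*0.25 + 18)/8 = 2.3125
Step 3: Compute optimal value.
f(x*) = 1*0.25^2 + 18*0.25 = 4.5625


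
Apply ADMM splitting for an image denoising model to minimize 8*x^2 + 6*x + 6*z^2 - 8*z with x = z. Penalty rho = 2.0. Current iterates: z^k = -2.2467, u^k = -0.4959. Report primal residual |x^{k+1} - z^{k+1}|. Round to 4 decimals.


ADMM iteration with rho = 2.0, z^k = -2.2467, u^k = -0.4959
Step 1: x-update.
Minimize 8*x^2 + 6*x + (2.0/2)*(x + 2.2467 - 0.4959)^2
FOC: (2*8 + 2.0)*x = -6 + 2.0*(-2.2467 + 0.4959)
x^{k+1} = -0.5279
Step 2: z-update.
Minimize 6*z^2 - 8*z + (2.0/2)*(-0.5279 - z - 0.4959)^2
FOC: (2*6 + 2.0)*z = 8 + 2.0*(-0.5279 - 0.4959)
z^{k+1} = 0.4252
Step 3: u-update.
u^{k+1} = -0.4959 - 0.5279 - 0.4252 = -1.4489
Step 4: Primal residual = |-0.5279 - 0.4252| = 0.953


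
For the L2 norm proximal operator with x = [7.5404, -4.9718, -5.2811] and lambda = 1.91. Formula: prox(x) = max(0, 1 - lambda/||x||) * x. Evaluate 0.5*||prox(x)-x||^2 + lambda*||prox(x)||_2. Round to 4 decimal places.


Step 1: Compute ||x||.
||x|| = 10.4626
Step 2: Compute scaling factor.
scale = max(0, 1 - 1.91/10.4626) = 0.8174
Step 3: prox(x) = [6.1639, -4.0642, -4.317]
||prox(x)|| = 8.5526
Step 4: Proximal objective.
0.5*||prox-x||^2 = 1.8241
lambda*||prox|| = 16.3355
Total = 18.1596


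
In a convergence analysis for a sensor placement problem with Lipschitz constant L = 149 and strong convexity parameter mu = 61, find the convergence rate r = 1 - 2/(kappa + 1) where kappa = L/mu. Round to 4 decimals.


Step 1: Compute the condition number.
kappa = L/mu = 149/61 = 2.4426
Step 2: Compute the convergence rate.
r = 1 - 2/(kappa + 1) = 1 - 2*mu/(L + mu) = (L - mu)/(L + mu) = 88/210 = 0.419


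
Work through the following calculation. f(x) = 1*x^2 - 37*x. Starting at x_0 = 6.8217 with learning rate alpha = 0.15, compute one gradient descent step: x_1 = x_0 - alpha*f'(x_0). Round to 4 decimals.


We compute the gradient at x_0 and apply the update.
f'(x) = 2*x - 37
f'(6.8217) = 2*6.8217 - 37 = -23.3566
x_1 = 6.8217 - 0.15*-23.3566 = 10.3252


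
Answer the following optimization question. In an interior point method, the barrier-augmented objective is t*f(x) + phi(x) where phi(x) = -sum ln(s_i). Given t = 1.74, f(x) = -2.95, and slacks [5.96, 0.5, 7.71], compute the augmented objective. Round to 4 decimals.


Step 1: Compute log-barrier.
ln values: [1.7851, -0.6931, 2.0425]
phi = -(1.7851 - 0.6931 + 2.0425) = -3.1344
Step 2: Compute augmented objective.
t*f(x) = 1.74*-2.95 = -5.133
Total = -5.133 - 3.1344 = -8.2674


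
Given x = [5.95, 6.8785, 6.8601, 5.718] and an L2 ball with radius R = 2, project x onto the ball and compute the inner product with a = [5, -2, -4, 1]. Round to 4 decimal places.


Step 1: Compute ||x|| (intermediates to 6 decimals).
||x|| = sqrt(5.95^2 + 6.8785^2 + 6.8601^2 + 5.718^2) = 12.74648
Step 2: Project.
Since ||x|| > R, scale = R/||x|| = 2/12.74648 = 0.156906, proj(x) = scale * x
proj(x) = [0.933591, 1.079278, 1.076391, 0.897189]
Step 3: Dot product.
a^T * proj(x) = 5*0.933591 - 2*1.079278 - 4*1.076391 + 1*0.897189 = -0.899


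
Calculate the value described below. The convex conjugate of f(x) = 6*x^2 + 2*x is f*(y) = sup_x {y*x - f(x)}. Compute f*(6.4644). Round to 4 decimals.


f*(y) = sup_x {y*x - a*x^2 - b*x} = sup_x {(y-b)*x - a*x^2}
FOC: (y - b) - 2a*x = 0 => x* = (y - b)/(2a)
x* = (6.4644 - 2)/(2*6) = 0.372
f*(6.4644) = (y-b)^2/(4a) = (6.4644 - 2)^2/(4*6)
= 19.9309/24 = 0.8305


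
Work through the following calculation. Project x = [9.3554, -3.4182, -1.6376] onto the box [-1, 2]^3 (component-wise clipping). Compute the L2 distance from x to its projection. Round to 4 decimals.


Project each component onto [-1, 2].
clip(9.3554) = 2.0, clip(-3.4182) = -1.0, clip(-1.6376) = -1.0
Projection = [2.0, -1.0, -1.0]
Squared diffs: [54.1019, 5.8477, 0.4065]
Distance = sqrt(60.3561) = 7.7689


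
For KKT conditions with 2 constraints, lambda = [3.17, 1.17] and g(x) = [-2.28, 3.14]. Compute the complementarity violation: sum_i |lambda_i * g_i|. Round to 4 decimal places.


KKT complementary slackness check:
lambda_1 * g_1 = 3.17 * -2.28 = -7.2276
lambda_2 * g_2 = 1.17 * 3.14 = 3.6738
Total violation = 7.2276 + 3.6738 = 10.9014


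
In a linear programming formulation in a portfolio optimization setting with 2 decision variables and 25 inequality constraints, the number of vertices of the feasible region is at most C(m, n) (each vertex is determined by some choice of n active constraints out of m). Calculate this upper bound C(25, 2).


Each vertex corresponds to some choice of n active constraints out of m, so the number of vertices is at most C(m, n) = m! / (n!(m-n)!).
m = 25, n = 2
Numerator: 25 * 24
Denominator: 2! = 2
C(25, 2) = 300


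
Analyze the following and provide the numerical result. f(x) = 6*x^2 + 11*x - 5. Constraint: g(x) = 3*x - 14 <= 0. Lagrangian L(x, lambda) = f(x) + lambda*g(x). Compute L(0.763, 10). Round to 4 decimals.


Step 1: Evaluate f(x).
f(0.763) = 6*0.763^2 + 11*0.763 - 5 = 6.886
Step 2: Evaluate g(x).
g(0.763) = 3*0.763 - 14 = -11.711
Step 3: Compute Lagrangian.
L = 6.886 + 10*-11.711 = -110.224


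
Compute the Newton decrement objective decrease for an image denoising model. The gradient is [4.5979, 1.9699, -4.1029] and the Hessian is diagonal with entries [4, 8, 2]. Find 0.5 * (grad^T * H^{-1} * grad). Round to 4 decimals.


Step 1: H is diagonal, so H^(-1) * g = [1.1495, 0.2462, -2.0515].
Step 2: g^T H^(-1) g = sum_i g_i^2 / H_ii
  = (4.5979)^2/4 + (1.9699)^2/8 + (-4.1029)^2/2
  = 5.2852 + 0.4851 + 8.4169 = 14.1871
Step 3: Objective decrease = 0.5 * g^T H^(-1) g = 7.0936


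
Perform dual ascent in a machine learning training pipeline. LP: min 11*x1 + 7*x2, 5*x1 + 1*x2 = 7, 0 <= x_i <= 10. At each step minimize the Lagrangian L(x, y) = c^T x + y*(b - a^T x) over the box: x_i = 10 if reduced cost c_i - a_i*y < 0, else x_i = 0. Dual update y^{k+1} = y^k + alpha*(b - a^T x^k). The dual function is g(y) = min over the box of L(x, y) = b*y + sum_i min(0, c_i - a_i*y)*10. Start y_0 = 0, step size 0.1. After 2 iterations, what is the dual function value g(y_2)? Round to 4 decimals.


Dual ascent for LP: min 11*x1 + 7*x2, 5*x1 + 1*x2 = 7, 0 <= x_i <= 10
Step 1: y^k = 0.0, reduced costs: (11.0, 7.0)
  x^k = (0.0, 0.0), subgradient = b - a^T x = 7.0
  y^{k+1} = 0.0 + 0.1*7.0 = 0.7
Step 2: y^k = 0.7, reduced costs: (7.5, 6.3)
  x^k = (0.0, 0.0), subgradient = b - a^T x = 7.0
  y^{k+1} = 0.7 + 0.1*7.0 = 1.4
Dual objective at y_2 = 1.4: reduced costs (4.0, 5.6), box minimizer x = (0.0, 0.0)
g(y_2) = b*y + (c1 - a1*y)*x1 + (c2 - a2*y)*x2 = 7*1.4 + 4.0*0.0 + 5.6*0.0 = 9.8 + 0.0 + 0.0 = 9.8


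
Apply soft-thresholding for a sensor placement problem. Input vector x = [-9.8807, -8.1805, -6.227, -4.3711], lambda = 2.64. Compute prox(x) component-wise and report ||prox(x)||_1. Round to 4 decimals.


Soft-thresholding with lambda = 2.64:
prox(-9.8807) = sign(-9.8807)*max(|-9.8807| - 2.64, 0) = -7.2407
prox(-8.1805) = sign(-8.1805)*max(|-8.1805| - 2.64, 0) = -5.5405
prox(-6.227) = sign(-6.227)*max(|-6.227| - 2.64, 0) = -3.587
prox(-4.3711) = sign(-4.3711)*max(|-4.3711| - 2.64, 0) = -1.7311
prox(x) = [-7.2407, -5.5405, -3.587, -1.7311]
||prox(x)||_1 = 7.2407 + 5.5405 + 3.587 + 1.7311 = 18.0993


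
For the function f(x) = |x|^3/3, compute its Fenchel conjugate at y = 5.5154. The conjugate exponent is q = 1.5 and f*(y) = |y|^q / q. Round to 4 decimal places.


The conjugate exponent q satisfies 1/p + 1/q = 1.
p = 3, so q = 3/(3 - 1) = 1.5
|y|^q = 5.5154^1.5 = 12.9529
f*(5.5154) = 12.9529 / 1.5 = 8.6352


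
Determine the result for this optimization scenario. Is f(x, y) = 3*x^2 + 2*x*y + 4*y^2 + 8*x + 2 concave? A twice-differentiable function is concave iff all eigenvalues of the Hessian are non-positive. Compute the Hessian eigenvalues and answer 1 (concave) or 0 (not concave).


The Hessian of f(x,y) = 3*x^2 + 2*x*y + 4*y^2 + 8*x + 2 is:
H = [[6, 2], [2, 8]]
Trace = 6 + 8 = 14
Determinant = 6*8 - (2)^2 = 44
Discriminant = (14)^2 - 4*44 = 20.0
Eigenvalues: lambda_1 = 4.7639, lambda_2 = 9.2361
The function is not concave.

0


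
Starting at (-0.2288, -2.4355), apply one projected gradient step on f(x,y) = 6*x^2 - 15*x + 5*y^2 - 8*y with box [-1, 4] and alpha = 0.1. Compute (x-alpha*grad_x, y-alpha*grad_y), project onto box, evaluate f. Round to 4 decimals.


Step 1: Compute gradient at (-0.2288, -2.4355).
grad_x = 2*6*-0.2288 - 15 = -17.7456
grad_y = 2*5*-2.4355 - 8 = -32.355
Step 2: Gradient step.
x_raw = -0.2288 - 0.1*-17.7456 = 1.5458
y_raw = -2.4355 - 0.1*-32.355 = 0.8
Step 3: Project onto [-1, 4].
x_proj = clip(1.5458) = 1.5458
y_proj = clip(0.8) = 0.8
Step 4: Evaluate f.
f(1.5458, 0.8) = -12.0502


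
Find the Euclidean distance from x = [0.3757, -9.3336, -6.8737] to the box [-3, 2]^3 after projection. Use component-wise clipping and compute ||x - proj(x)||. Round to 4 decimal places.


Project each component onto [-3, 2].
clip(0.3757) = 0.3757, clip(-9.3336) = -3.0, clip(-6.8737) = -3.0
Projection = [0.3757, -3.0, -3.0]
Squared diffs: [0.0, 40.1145, 15.0056]
Distance = sqrt(55.1201) = 7.4243


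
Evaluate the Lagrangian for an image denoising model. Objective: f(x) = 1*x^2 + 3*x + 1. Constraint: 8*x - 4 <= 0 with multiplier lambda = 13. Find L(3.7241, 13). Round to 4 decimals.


Step 1: Evaluate f(x).
f(3.7241) = 1*3.7241^2 + 3*3.7241 + 1 = 26.0412
Step 2: Evaluate g(x).
g(3.7241) = 8*3.7241 - 4 = 25.7928
Step 3: Compute Lagrangian.
L = 26.0412 + 13*25.7928 = 361.3476


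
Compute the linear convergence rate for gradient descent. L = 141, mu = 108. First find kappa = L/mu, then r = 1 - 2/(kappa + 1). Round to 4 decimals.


Step 1: Compute the condition number.
kappa = L/mu = 141/108 = 1.3056
Step 2: Compute the convergence rate.
r = 1 - 2/(kappa + 1) = 1 - 2*mu/(L + mu) = (L - mu)/(L + mu) = 33/249 = 0.1325


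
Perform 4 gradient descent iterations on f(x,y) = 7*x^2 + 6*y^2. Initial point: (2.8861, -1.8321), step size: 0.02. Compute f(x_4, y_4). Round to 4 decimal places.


Gradient descent on f(x,y) = 7*x^2 + 6*y^2.
Starting point: (2.8861, -1.8321), alpha = 0.02
Step 1: grad_x = 2*7*2.8861 = 40.4054, grad_y = 2*6*-1.8321 = -21.9852
  x_1 = 2.8861 - 0.02*40.4054 = 2.078
  y_1 = -1.8321 - 0.02*-21.9852 = -1.3924
Step 2: grad_x = 2*7*2.078 = 29.0919, grad_y = 2*6*-1.3924 = -16.7088
  x_2 = 2.078 - 0.02*29.0919 = 1.4962
  y_2 = -1.3924 - 0.02*-16.7088 = -1.0582
Step 3: grad_x = 2*7*1.4962 = 20.9462, grad_y = 2*6*-1.0582 = -12.6987
  x_3 = 1.4962 - 0.02*20.9462 = 1.0772
  y_3 = -1.0582 - 0.02*-12.6987 = -0.8042
Step 4: grad_x = 2*7*1.0772 = 15.0812, grad_y = 2*6*-0.8042 = -9.651
  x_4 = 1.0772 - 0.02*15.0812 = 0.7756
  y_4 = -0.8042 - 0.02*-9.651 = -0.6112
f(0.7756, -0.6112) = 7*0.7756^2 + 6*(-0.6112)^2 = 6.4526


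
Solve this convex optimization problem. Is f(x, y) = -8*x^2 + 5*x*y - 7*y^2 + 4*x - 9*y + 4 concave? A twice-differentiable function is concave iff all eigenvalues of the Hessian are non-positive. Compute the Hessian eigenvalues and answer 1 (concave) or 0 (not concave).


The Hessian of f(x,y) = -8*x^2 + 5*x*y - 7*y^2 + 4*x - 9*y + 4 is:
H = [[-16, 5], [5, -14]]
Trace = -16 - 14 = -30
Determinant = -16*-14 - (5)^2 = 199
Discriminant = (-30)^2 - 4*199 = 104.0
Eigenvalues: lambda_1 = -20.099, lambda_2 = -9.901
The function is concave.

1


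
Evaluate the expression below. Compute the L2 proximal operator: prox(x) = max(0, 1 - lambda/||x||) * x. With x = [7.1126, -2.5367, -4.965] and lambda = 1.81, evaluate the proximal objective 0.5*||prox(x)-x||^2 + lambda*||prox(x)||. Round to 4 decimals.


Step 1: Compute ||x||.
||x|| = 9.0374
Step 2: Compute scaling factor.
scale = max(0, 1 - 1.81/9.0374) = 0.7997
Step 3: prox(x) = [5.6881, -2.0287, -3.9706]
||prox(x)|| = 7.2274
Step 4: Proximal objective.
0.5*||prox-x||^2 = 1.6381
lambda*||prox|| = 13.0816
Total = 14.7197


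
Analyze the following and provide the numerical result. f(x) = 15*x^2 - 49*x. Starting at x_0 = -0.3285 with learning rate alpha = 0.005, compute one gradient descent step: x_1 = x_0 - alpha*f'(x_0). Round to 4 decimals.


We compute the gradient at x_0 and apply the update.
f'(x) = 30*x - 49
f'(-0.3285) = 30*-0.3285 - 49 = -58.855
x_1 = -0.3285 - 0.005*-58.855 = -0.0342


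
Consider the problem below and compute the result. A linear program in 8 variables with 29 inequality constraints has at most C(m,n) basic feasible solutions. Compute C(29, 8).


Each vertex corresponds to some choice of n active constraints out of m, so the number of vertices is at most C(m, n) = m! / (n!(m-n)!).
m = 29, n = 8
Numerator: 29 * 28 * 27 * 26 * 25 * 24 * 23 * 22
Denominator: 8! = 40320
C(29, 8) = 4292145


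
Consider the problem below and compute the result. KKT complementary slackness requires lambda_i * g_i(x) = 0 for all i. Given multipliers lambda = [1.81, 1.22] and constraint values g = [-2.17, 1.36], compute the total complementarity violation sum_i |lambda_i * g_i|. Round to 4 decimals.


KKT complementary slackness check:
lambda_1 * g_1 = 1.81 * -2.17 = -3.9277
lambda_2 * g_2 = 1.22 * 1.36 = 1.6592
Total violation = 3.9277 + 1.6592 = 5.5869


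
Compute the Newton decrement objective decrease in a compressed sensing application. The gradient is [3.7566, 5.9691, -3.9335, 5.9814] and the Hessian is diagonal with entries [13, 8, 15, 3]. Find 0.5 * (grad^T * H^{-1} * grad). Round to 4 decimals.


Step 1: H is diagonal, so H^(-1) * g = [0.289, 0.7461, -0.2622, 1.9938].
Step 2: g^T H^(-1) g = sum_i g_i^2 / H_ii
  = (3.7566)^2/13 + (5.9691)^2/8 + (-3.9335)^2/15 + (5.9814)^2/3
  = 1.0855 + 4.4538 + 1.0315 + 11.9257 = 18.4965
Step 3: Objective decrease = 0.5 * g^T H^(-1) g = 9.2483


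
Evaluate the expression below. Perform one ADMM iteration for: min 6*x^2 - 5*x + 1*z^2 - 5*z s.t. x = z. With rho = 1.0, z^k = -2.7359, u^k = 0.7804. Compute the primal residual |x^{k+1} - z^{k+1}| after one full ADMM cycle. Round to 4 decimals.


ADMM iteration with rho = 1.0, z^k = -2.7359, u^k = 0.7804
Step 1: x-update.
Minimize 6*x^2 - 5*x + (1.0/2)*(x + 2.7359 + 0.7804)^2
FOC: (2*6 + 1.0)*x = 5 + 1.0*(-2.7359 - 0.7804)
x^{k+1} = 0.1141
Step 2: z-update.
Minimize 1*z^2 - 5*z + (1.0/2)*(0.1141 - z + 0.7804)^2
FOC: (2*1 + 1.0)*z = 5 + 1.0*(0.1141 + 0.7804)
z^{k+1} = 1.9648
Step 3: u-update.
u^{k+1} = 0.7804 + 0.1141 - 1.9648 = -1.0703
Step 4: Primal residual = |0.1141 - 1.9648| = 1.8507


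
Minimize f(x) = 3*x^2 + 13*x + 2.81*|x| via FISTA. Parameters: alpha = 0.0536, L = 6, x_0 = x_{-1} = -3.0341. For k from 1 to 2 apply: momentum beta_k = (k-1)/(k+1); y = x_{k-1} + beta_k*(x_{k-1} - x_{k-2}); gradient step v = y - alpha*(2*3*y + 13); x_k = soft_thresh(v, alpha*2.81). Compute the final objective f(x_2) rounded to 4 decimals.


FISTA on f(x) = 3*x^2 + 13*x + 2.81*|x|
L = 6, alpha = 0.0536
Iteration 1: beta = 0.0, y = -3.0341 + 0.0*(-3.0341 + 3.0341) = -3.0341
  grad(y) = -5.2046, v = y - alpha*grad = -2.7551
  prox(v) = soft_thresh(-2.7551, 0.1506) = -2.6045
Iteration 2: beta = 0.3333, y = -2.6045 + 0.3333*(-2.6045 + 3.0341) = -2.4613
  grad(y) = -1.7679, v = y - alpha*grad = -2.3666
  prox(v) = soft_thresh(-2.3666, 0.1506) = -2.2159
f(x_2) = 3*(-2.2159)^2 + 13*(-2.2159) + 2.81*|-2.2159| = -7.8492


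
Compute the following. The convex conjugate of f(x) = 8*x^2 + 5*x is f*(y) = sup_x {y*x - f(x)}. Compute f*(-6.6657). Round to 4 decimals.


f*(y) = sup_x {y*x - a*x^2 - b*x} = sup_x {(y-b)*x - a*x^2}
FOC: (y - b) - 2a*x = 0 => x* = (y - b)/(2a)
x* = (-6.6657 - 5)/(2*8) = -0.7291
f*(-6.6657) = (y-b)^2/(4a) = (-6.6657 - 5)^2/(4*8)
= 136.0886/32 = 4.2528


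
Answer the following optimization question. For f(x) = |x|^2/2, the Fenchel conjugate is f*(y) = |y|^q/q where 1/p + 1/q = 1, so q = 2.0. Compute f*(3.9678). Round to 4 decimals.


The conjugate exponent q satisfies 1/p + 1/q = 1.
p = 2, so q = 2/(2 - 1) = 2.0
|y|^q = 3.9678^2.0 = 15.7434
f*(3.9678) = 15.7434 / 2.0 = 7.8717


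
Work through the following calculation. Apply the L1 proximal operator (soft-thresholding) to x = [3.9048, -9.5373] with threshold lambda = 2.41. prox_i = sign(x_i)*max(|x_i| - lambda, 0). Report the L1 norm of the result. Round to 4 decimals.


Soft-thresholding with lambda = 2.41:
prox(3.9048) = sign(3.9048)*max(|3.9048| - 2.41, 0) = 1.4948
prox(-9.5373) = sign(-9.5373)*max(|-9.5373| - 2.41, 0) = -7.1273
prox(x) = [1.4948, -7.1273]
||prox(x)||_1 = 1.4948 + 7.1273 = 8.6221


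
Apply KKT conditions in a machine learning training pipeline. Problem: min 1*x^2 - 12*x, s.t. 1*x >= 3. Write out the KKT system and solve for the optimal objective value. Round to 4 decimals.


Step 1: Try lambda = 0 (constraint inactive).
Stationarity: 2*1*x - 12 = 0
x* = 12/(2*1) = 6.0
Check constraint: 1*6.0 = 6.0 >= 3 -- satisfied.
Step 2: Compute optimal value.
f(x*) = 1*6.0^2 - 12*6.0 = -36.0


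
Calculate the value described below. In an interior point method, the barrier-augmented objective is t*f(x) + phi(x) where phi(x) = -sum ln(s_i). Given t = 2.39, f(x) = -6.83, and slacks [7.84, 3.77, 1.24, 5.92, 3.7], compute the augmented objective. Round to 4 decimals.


Step 1: Compute log-barrier.
ln values: [2.0592, 1.3271, 0.2151, 1.7783, 1.3083]
phi = -(2.0592 + 1.3271 + 0.2151 + 1.7783 + 1.3083) = -6.6881
Step 2: Compute augmented objective.
t*f(x) = 2.39*-6.83 = -16.3237
Total = -16.3237 - 6.6881 = -23.0118


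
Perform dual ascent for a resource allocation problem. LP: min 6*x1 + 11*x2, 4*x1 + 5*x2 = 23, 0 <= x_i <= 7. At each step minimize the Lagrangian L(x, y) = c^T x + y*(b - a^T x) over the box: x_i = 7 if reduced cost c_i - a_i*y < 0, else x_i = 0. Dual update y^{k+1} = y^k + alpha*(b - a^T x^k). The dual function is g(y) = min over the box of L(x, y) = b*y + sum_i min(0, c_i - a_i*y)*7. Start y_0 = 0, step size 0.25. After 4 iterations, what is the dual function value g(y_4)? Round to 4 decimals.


Dual ascent for LP: min 6*x1 + 11*x2, 4*x1 + 5*x2 = 23, 0 <= x_i <= 7
Step 1: y^k = 0.0, reduced costs: (6.0, 11.0)
  x^k = (0.0, 0.0), subgradient = b - a^T x = 23.0
  y^{k+1} = 0.0 + 0.25*23.0 = 5.75
Step 2: y^k = 5.75, reduced costs: (-17.0, -17.75)
  x^k = (7.0, 7.0), subgradient = b - a^T x = -40.0
  y^{k+1} = 5.75 + 0.25*-40.0 = -4.25
Step 3: y^k = -4.25, reduced costs: (23.0, 32.25)
  x^k = (0.0, 0.0), subgradient = b - a^T x = 23.0
  y^{k+1} = -4.25 + 0.25*23.0 = 1.5
Step 4: y^k = 1.5, reduced costs: (0.0, 3.5)
  x^k = (0.0, 0.0), subgradient = b - a^T x = 23.0
  y^{k+1} = 1.5 + 0.25*23.0 = 7.25
Dual objective at y_4 = 7.25: reduced costs (-23.0, -25.25), box minimizer x = (7.0, 7.0)
g(y_4) = b*y + (c1 - a1*y)*x1 + (c2 - a2*y)*x2 = 23*7.25 + (-23.0)*7.0 + (-25.25)*7.0 = 166.75 - 161.0 - 176.75 = -171.0


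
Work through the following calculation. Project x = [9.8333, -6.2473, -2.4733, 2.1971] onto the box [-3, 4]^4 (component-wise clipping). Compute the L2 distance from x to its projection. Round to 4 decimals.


Project each component onto [-3, 4].
clip(9.8333) = 4.0, clip(-6.2473) = -3.0, clip(-2.4733) = -2.4733, clip(2.1971) = 2.1971
Projection = [4.0, -3.0, -2.4733, 2.1971]
Squared diffs: [34.0274, 10.545, 0.0, 0.0]
Distance = sqrt(44.5724) = 6.6763


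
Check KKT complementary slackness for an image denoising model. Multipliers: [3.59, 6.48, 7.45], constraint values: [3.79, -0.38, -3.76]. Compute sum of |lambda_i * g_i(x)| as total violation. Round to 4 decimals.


KKT complementary slackness check:
lambda_1 * g_1 = 3.59 * 3.79 = 13.6061
lambda_2 * g_2 = 6.48 * -0.38 = -2.4624
lambda_3 * g_3 = 7.45 * -3.76 = -28.012
Total violation = 13.6061 + 2.4624 + 28.012 = 44.0805


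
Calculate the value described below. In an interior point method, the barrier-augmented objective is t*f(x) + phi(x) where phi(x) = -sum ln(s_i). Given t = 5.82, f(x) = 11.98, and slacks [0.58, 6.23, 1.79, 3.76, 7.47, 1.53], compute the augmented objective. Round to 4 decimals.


Step 1: Compute log-barrier.
ln values: [-0.5447, 1.8294, 0.5822, 1.3244, 2.0109, 0.4253]
phi = -(-0.5447 + 1.8294 + 0.5822 + 1.3244 + 2.0109 + 0.4253) = -5.6274
Step 2: Compute augmented objective.
t*f(x) = 5.82*11.98 = 69.7236
Total = 69.7236 - 5.6274 = 64.0962


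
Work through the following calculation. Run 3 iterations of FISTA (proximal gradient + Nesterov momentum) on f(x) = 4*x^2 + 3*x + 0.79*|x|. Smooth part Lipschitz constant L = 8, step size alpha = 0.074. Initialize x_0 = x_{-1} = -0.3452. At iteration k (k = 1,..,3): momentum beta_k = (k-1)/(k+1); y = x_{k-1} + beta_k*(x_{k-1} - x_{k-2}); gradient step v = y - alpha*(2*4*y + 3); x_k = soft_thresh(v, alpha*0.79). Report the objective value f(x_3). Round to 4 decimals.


FISTA on f(x) = 4*x^2 + 3*x + 0.79*|x|
L = 8, alpha = 0.074
Iteration 1: beta = 0.0, y = -0.3452 + 0.0*(-0.3452 + 0.3452) = -0.3452
  grad(y) = 0.2384, v = y - alpha*grad = -0.3628
  prox(v) = soft_thresh(-0.3628, 0.0585) = -0.3044
Iteration 2: beta = 0.3333, y = -0.3044 + 0.3333*(-0.3044 + 0.3452) = -0.2908
  grad(y) = 0.6738, v = y - alpha*grad = -0.3406
  prox(v) = soft_thresh(-0.3406, 0.0585) = -0.2822
Iteration 3: beta = 0.5, y = -0.2822 + 0.5*(-0.2822 + 0.3044) = -0.2711
  grad(y) = 0.8314, v = y - alpha*grad = -0.3326
  prox(v) = soft_thresh(-0.3326, 0.0585) = -0.2741
f(x_3) = 4*(-0.2741)^2 + 3*(-0.2741) + 0.79*|-0.2741| = -0.3052


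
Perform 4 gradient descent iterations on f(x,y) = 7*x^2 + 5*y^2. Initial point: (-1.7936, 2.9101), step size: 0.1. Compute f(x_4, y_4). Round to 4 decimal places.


Gradient descent on f(x,y) = 7*x^2 + 5*y^2.
Starting point: (-1.7936, 2.9101), alpha = 0.1
Step 1: grad_x = 2*7*-1.7936 = -25.1104, grad_y = 2*5*2.9101 = 29.101
  x_1 = -1.7936 - 0.1*-25.1104 = 0.7174
  y_1 = 2.9101 - 0.1*29.101 = 0.0
Step 2: grad_x = 2*7*0.7174 = 10.0442, grad_y = 2*5*0.0 = 0.0
  x_2 = 0.7174 - 0.1*10.0442 = -0.287
  y_2 = 0.0 - 0.1*0.0 = 0.0
Step 3: grad_x = 2*7*-0.287 = -4.0177, grad_y = 2*5*0.0 = 0.0
  x_3 = -0.287 - 0.1*-4.0177 = 0.1148
  y_3 = 0.0 - 0.1*0.0 = 0.0
Step 4: grad_x = 2*7*0.1148 = 1.6071, grad_y = 2*5*0.0 = 0.0
  x_4 = 0.1148 - 0.1*1.6071 = -0.0459
  y_4 = 0.0 - 0.1*0.0 = 0.0
f(-0.0459, 0.0) = 7*(-0.0459)^2 + 5*0.0^2 = 0.0148


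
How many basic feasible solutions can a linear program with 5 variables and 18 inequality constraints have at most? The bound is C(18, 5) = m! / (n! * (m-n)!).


Each vertex corresponds to some choice of n active constraints out of m, so the number of vertices is at most C(m, n) = m! / (n!(m-n)!).
m = 18, n = 5
Numerator: 18 * 17 * 16 * 15 * 14
Denominator: 5! = 120
C(18, 5) = 8568


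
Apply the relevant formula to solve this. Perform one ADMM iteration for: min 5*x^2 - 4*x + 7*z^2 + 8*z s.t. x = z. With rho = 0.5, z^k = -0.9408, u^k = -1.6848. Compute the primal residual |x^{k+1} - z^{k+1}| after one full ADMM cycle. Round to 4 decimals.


ADMM iteration with rho = 0.5, z^k = -0.9408, u^k = -1.6848
Step 1: x-update.
Minimize 5*x^2 - 4*x + (0.5/2)*(x + 0.9408 - 1.6848)^2
FOC: (2*5 + 0.5)*x = 4 + 0.5*(-0.9408 + 1.6848)
x^{k+1} = 0.4164
Step 2: z-update.
Minimize 7*z^2 + 8*z + (0.5/2)*(0.4164 - z - 1.6848)^2
FOC: (2*7 + 0.5)*z = -8 + 0.5*(0.4164 - 1.6848)
z^{k+1} = -0.5955
Step 3: u-update.
u^{k+1} = -1.6848 + 0.4164 + 0.5955 = -0.673
Step 4: Primal residual = |0.4164 + 0.5955| = 1.0118


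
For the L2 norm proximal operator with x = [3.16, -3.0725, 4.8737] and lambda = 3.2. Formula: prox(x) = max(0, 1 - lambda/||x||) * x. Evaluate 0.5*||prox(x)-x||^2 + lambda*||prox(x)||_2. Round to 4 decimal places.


Step 1: Compute ||x||.
||x|| = 6.5711
Step 2: Compute scaling factor.
scale = max(0, 1 - 3.2/6.5711) = 0.513
Step 3: prox(x) = [1.6211, -1.5762, 2.5003]
||prox(x)|| = 3.3711
Step 4: Proximal objective.
0.5*||prox-x||^2 = 5.12
lambda*||prox|| = 10.7875
Total = 15.9074


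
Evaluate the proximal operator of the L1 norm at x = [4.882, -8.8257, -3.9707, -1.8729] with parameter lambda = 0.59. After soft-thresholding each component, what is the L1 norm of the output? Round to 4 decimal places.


Soft-thresholding with lambda = 0.59:
prox(4.882) = sign(4.882)*max(|4.882| - 0.59, 0) = 4.292
prox(-8.8257) = sign(-8.8257)*max(|-8.8257| - 0.59, 0) = -8.2357
prox(-3.9707) = sign(-3.9707)*max(|-3.9707| - 0.59, 0) = -3.3807
prox(-1.8729) = sign(-1.8729)*max(|-1.8729| - 0.59, 0) = -1.2829
prox(x) = [4.292, -8.2357, -3.3807, -1.2829]
||prox(x)||_1 = 4.292 + 8.2357 + 3.3807 + 1.2829 = 17.1913


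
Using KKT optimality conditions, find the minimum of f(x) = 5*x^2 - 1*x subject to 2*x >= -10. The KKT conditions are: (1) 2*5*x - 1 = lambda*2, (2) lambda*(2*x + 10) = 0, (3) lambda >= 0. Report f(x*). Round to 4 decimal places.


Step 1: Try lambda = 0 (constraint inactive).
Stationarity: 2*5*x - 1 = 0
x* = 1/(2*5) = 0.1
Check constraint: 2*0.1 = 0.2 >= -10 -- satisfied.
Step 2: Compute optimal value.
f(x*) = 5*0.1^2 - 1*0.1 = -0.05


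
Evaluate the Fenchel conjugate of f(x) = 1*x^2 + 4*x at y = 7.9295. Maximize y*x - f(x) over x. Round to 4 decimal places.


f*(y) = sup_x {y*x - a*x^2 - b*x} = sup_x {(y-b)*x - a*x^2}
FOC: (y - b) - 2a*x = 0 => x* = (y - b)/(2a)
x* = (7.9295 - 4)/(2*1) = 1.9648
f*(7.9295) = (y-b)^2/(4a) = (7.9295 - 4)^2/(4*1)
= 15.441/4 = 3.8602


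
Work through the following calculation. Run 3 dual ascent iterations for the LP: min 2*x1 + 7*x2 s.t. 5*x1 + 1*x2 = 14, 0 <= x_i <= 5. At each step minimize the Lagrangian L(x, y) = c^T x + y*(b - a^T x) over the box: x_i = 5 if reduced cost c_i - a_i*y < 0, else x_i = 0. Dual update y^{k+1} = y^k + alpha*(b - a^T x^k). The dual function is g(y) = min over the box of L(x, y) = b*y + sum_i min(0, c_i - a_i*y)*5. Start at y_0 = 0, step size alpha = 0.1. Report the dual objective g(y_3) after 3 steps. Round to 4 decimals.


Dual ascent for LP: min 2*x1 + 7*x2, 5*x1 + 1*x2 = 14, 0 <= x_i <= 5
Step 1: y^k = 0.0, reduced costs: (2.0, 7.0)
  x^k = (0.0, 0.0), subgradient = b - a^T x = 14.0
  y^{k+1} = 0.0 + 0.1*14.0 = 1.4
Step 2: y^k = 1.4, reduced costs: (-5.0, 5.6)
  x^k = (5.0, 0.0), subgradient = b - a^T x = -11.0
  y^{k+1} = 1.4 + 0.1*-11.0 = 0.3
Step 3: y^k = 0.3, reduced costs: (0.5, 6.7)
  x^k = (0.0, 0.0), subgradient = b - a^T x = 14.0
  y^{k+1} = 0.3 + 0.1*14.0 = 1.7
Dual objective at y_3 = 1.7: reduced costs (-6.5, 5.3), box minimizer x = (5.0, 0.0)
g(y_3) = b*y + (c1 - a1*y)*x1 + (c2 - a2*y)*x2 = 14*1.7 + (-6.5)*5.0 + 5.3*0.0 = 23.8 - 32.5 + 0.0 = -8.7
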